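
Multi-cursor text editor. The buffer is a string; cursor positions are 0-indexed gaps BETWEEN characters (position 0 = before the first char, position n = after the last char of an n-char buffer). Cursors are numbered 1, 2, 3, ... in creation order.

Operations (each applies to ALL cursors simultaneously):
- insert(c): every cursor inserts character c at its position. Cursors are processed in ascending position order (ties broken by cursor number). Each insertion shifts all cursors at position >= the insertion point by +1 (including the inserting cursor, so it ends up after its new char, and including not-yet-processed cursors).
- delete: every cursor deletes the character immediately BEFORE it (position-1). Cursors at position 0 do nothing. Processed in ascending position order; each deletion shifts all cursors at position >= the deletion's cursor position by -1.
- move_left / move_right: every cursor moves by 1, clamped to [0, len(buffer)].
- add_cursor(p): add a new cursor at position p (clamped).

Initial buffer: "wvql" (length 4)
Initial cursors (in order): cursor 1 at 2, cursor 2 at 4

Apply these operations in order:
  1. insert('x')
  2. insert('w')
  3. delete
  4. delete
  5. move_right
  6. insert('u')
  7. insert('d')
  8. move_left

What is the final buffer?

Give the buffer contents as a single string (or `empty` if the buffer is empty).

After op 1 (insert('x')): buffer="wvxqlx" (len 6), cursors c1@3 c2@6, authorship ..1..2
After op 2 (insert('w')): buffer="wvxwqlxw" (len 8), cursors c1@4 c2@8, authorship ..11..22
After op 3 (delete): buffer="wvxqlx" (len 6), cursors c1@3 c2@6, authorship ..1..2
After op 4 (delete): buffer="wvql" (len 4), cursors c1@2 c2@4, authorship ....
After op 5 (move_right): buffer="wvql" (len 4), cursors c1@3 c2@4, authorship ....
After op 6 (insert('u')): buffer="wvqulu" (len 6), cursors c1@4 c2@6, authorship ...1.2
After op 7 (insert('d')): buffer="wvqudlud" (len 8), cursors c1@5 c2@8, authorship ...11.22
After op 8 (move_left): buffer="wvqudlud" (len 8), cursors c1@4 c2@7, authorship ...11.22

Answer: wvqudlud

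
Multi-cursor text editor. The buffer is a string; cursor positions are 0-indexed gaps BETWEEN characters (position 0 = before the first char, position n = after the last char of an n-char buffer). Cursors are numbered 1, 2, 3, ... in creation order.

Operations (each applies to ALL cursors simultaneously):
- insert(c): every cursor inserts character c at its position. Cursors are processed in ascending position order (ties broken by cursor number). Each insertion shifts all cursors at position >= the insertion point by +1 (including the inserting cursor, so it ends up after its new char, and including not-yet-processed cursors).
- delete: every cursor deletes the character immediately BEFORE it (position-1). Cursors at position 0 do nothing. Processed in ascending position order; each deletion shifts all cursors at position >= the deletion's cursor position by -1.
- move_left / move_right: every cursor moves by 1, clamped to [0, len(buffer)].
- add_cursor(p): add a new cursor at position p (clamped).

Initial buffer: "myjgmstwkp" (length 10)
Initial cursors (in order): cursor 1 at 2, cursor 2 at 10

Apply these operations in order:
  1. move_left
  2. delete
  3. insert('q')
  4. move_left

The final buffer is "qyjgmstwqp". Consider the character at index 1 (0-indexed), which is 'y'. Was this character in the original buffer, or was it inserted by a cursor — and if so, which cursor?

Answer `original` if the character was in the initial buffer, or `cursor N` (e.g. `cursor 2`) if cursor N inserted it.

Answer: original

Derivation:
After op 1 (move_left): buffer="myjgmstwkp" (len 10), cursors c1@1 c2@9, authorship ..........
After op 2 (delete): buffer="yjgmstwp" (len 8), cursors c1@0 c2@7, authorship ........
After op 3 (insert('q')): buffer="qyjgmstwqp" (len 10), cursors c1@1 c2@9, authorship 1.......2.
After op 4 (move_left): buffer="qyjgmstwqp" (len 10), cursors c1@0 c2@8, authorship 1.......2.
Authorship (.=original, N=cursor N): 1 . . . . . . . 2 .
Index 1: author = original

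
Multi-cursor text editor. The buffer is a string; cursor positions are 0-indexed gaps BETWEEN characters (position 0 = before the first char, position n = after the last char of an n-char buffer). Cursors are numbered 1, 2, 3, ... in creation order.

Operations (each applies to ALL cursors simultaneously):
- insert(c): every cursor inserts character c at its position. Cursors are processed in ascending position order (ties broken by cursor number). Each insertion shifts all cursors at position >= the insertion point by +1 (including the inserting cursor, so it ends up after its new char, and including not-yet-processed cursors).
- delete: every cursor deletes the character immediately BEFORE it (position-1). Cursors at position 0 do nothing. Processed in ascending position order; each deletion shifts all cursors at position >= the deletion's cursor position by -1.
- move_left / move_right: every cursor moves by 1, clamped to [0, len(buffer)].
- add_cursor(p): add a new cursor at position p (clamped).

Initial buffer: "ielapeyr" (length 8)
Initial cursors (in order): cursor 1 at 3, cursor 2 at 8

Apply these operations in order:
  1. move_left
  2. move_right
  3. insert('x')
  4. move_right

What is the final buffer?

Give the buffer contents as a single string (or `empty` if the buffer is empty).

Answer: ielxapeyrx

Derivation:
After op 1 (move_left): buffer="ielapeyr" (len 8), cursors c1@2 c2@7, authorship ........
After op 2 (move_right): buffer="ielapeyr" (len 8), cursors c1@3 c2@8, authorship ........
After op 3 (insert('x')): buffer="ielxapeyrx" (len 10), cursors c1@4 c2@10, authorship ...1.....2
After op 4 (move_right): buffer="ielxapeyrx" (len 10), cursors c1@5 c2@10, authorship ...1.....2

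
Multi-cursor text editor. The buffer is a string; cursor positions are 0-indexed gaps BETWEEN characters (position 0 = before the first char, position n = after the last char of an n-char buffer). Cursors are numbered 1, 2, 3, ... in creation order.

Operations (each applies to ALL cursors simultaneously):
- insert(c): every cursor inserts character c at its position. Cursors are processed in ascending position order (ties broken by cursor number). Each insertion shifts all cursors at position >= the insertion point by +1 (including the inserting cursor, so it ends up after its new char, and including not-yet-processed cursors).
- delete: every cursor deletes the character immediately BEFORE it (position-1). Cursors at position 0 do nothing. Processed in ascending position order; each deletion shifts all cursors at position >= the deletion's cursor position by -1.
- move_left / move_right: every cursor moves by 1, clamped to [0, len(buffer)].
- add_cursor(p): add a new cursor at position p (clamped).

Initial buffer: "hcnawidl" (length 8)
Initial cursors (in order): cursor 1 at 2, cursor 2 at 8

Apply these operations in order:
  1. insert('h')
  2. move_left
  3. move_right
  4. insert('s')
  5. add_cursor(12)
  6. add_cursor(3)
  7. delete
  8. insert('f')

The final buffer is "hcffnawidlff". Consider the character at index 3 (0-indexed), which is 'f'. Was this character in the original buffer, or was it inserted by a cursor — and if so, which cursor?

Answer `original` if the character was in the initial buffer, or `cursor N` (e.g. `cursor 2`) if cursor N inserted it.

After op 1 (insert('h')): buffer="hchnawidlh" (len 10), cursors c1@3 c2@10, authorship ..1......2
After op 2 (move_left): buffer="hchnawidlh" (len 10), cursors c1@2 c2@9, authorship ..1......2
After op 3 (move_right): buffer="hchnawidlh" (len 10), cursors c1@3 c2@10, authorship ..1......2
After op 4 (insert('s')): buffer="hchsnawidlhs" (len 12), cursors c1@4 c2@12, authorship ..11......22
After op 5 (add_cursor(12)): buffer="hchsnawidlhs" (len 12), cursors c1@4 c2@12 c3@12, authorship ..11......22
After op 6 (add_cursor(3)): buffer="hchsnawidlhs" (len 12), cursors c4@3 c1@4 c2@12 c3@12, authorship ..11......22
After op 7 (delete): buffer="hcnawidl" (len 8), cursors c1@2 c4@2 c2@8 c3@8, authorship ........
After op 8 (insert('f')): buffer="hcffnawidlff" (len 12), cursors c1@4 c4@4 c2@12 c3@12, authorship ..14......23
Authorship (.=original, N=cursor N): . . 1 4 . . . . . . 2 3
Index 3: author = 4

Answer: cursor 4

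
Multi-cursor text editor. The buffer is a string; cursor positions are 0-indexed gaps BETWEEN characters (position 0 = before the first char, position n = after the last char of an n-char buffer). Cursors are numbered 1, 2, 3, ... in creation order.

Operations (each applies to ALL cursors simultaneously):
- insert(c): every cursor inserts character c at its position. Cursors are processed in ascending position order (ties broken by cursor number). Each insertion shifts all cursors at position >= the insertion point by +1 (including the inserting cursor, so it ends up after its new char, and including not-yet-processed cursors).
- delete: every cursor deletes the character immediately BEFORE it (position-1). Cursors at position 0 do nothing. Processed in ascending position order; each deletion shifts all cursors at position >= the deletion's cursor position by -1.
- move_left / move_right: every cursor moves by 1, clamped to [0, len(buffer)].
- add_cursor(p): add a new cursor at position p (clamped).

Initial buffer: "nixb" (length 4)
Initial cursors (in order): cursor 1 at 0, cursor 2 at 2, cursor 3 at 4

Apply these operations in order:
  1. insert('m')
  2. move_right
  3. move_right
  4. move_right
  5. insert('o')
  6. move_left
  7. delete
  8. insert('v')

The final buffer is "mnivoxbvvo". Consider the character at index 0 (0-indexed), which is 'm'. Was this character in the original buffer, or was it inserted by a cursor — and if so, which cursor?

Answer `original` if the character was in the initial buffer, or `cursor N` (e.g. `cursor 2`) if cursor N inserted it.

After op 1 (insert('m')): buffer="mnimxbm" (len 7), cursors c1@1 c2@4 c3@7, authorship 1..2..3
After op 2 (move_right): buffer="mnimxbm" (len 7), cursors c1@2 c2@5 c3@7, authorship 1..2..3
After op 3 (move_right): buffer="mnimxbm" (len 7), cursors c1@3 c2@6 c3@7, authorship 1..2..3
After op 4 (move_right): buffer="mnimxbm" (len 7), cursors c1@4 c2@7 c3@7, authorship 1..2..3
After op 5 (insert('o')): buffer="mnimoxbmoo" (len 10), cursors c1@5 c2@10 c3@10, authorship 1..21..323
After op 6 (move_left): buffer="mnimoxbmoo" (len 10), cursors c1@4 c2@9 c3@9, authorship 1..21..323
After op 7 (delete): buffer="mnioxbo" (len 7), cursors c1@3 c2@6 c3@6, authorship 1..1..3
After op 8 (insert('v')): buffer="mnivoxbvvo" (len 10), cursors c1@4 c2@9 c3@9, authorship 1..11..233
Authorship (.=original, N=cursor N): 1 . . 1 1 . . 2 3 3
Index 0: author = 1

Answer: cursor 1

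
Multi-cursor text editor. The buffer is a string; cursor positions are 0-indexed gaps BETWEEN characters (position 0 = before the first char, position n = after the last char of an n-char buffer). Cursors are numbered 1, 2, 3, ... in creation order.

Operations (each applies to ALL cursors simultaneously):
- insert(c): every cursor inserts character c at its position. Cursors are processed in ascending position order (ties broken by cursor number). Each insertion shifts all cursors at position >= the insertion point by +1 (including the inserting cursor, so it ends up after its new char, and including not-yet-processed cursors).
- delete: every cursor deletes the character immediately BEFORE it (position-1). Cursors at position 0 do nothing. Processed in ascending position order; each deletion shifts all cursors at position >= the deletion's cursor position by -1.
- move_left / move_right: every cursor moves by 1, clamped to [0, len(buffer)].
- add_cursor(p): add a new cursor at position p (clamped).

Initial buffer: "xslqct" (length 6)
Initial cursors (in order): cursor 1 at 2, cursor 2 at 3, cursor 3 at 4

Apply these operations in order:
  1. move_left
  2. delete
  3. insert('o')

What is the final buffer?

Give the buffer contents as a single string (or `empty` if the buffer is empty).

Answer: oooqct

Derivation:
After op 1 (move_left): buffer="xslqct" (len 6), cursors c1@1 c2@2 c3@3, authorship ......
After op 2 (delete): buffer="qct" (len 3), cursors c1@0 c2@0 c3@0, authorship ...
After op 3 (insert('o')): buffer="oooqct" (len 6), cursors c1@3 c2@3 c3@3, authorship 123...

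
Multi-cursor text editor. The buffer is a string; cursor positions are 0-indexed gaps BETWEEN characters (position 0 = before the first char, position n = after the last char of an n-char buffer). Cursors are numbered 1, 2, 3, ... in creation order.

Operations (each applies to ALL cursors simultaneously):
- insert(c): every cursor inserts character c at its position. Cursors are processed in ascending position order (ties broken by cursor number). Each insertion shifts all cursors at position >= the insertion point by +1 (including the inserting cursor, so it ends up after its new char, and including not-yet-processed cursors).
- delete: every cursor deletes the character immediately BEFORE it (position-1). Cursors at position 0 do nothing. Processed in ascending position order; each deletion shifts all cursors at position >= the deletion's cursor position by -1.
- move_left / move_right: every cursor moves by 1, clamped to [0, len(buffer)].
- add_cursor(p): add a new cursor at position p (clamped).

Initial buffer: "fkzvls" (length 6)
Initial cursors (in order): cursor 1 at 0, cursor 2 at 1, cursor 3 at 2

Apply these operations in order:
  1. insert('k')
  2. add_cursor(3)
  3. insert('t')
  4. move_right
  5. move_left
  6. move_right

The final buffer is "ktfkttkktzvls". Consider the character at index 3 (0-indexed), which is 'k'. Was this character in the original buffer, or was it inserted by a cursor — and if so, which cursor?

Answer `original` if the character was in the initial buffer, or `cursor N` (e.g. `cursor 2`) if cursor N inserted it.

Answer: cursor 2

Derivation:
After op 1 (insert('k')): buffer="kfkkkzvls" (len 9), cursors c1@1 c2@3 c3@5, authorship 1.2.3....
After op 2 (add_cursor(3)): buffer="kfkkkzvls" (len 9), cursors c1@1 c2@3 c4@3 c3@5, authorship 1.2.3....
After op 3 (insert('t')): buffer="ktfkttkktzvls" (len 13), cursors c1@2 c2@6 c4@6 c3@9, authorship 11.224.33....
After op 4 (move_right): buffer="ktfkttkktzvls" (len 13), cursors c1@3 c2@7 c4@7 c3@10, authorship 11.224.33....
After op 5 (move_left): buffer="ktfkttkktzvls" (len 13), cursors c1@2 c2@6 c4@6 c3@9, authorship 11.224.33....
After op 6 (move_right): buffer="ktfkttkktzvls" (len 13), cursors c1@3 c2@7 c4@7 c3@10, authorship 11.224.33....
Authorship (.=original, N=cursor N): 1 1 . 2 2 4 . 3 3 . . . .
Index 3: author = 2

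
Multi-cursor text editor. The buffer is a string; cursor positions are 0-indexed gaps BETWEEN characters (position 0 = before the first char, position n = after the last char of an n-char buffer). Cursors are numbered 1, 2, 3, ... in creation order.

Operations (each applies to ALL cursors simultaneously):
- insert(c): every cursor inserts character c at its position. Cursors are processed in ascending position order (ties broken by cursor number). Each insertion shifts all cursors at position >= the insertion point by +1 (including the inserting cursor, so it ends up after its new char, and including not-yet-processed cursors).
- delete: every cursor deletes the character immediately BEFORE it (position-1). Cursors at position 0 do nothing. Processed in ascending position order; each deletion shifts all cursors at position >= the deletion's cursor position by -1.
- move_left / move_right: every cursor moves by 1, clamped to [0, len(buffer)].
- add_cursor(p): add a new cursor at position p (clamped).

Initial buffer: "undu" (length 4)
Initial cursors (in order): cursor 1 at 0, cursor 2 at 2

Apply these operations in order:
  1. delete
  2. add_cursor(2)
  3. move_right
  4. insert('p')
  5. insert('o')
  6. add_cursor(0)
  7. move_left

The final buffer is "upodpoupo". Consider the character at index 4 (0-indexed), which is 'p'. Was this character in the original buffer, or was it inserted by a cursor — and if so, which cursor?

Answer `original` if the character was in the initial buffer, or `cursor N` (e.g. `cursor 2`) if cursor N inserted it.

After op 1 (delete): buffer="udu" (len 3), cursors c1@0 c2@1, authorship ...
After op 2 (add_cursor(2)): buffer="udu" (len 3), cursors c1@0 c2@1 c3@2, authorship ...
After op 3 (move_right): buffer="udu" (len 3), cursors c1@1 c2@2 c3@3, authorship ...
After op 4 (insert('p')): buffer="updpup" (len 6), cursors c1@2 c2@4 c3@6, authorship .1.2.3
After op 5 (insert('o')): buffer="upodpoupo" (len 9), cursors c1@3 c2@6 c3@9, authorship .11.22.33
After op 6 (add_cursor(0)): buffer="upodpoupo" (len 9), cursors c4@0 c1@3 c2@6 c3@9, authorship .11.22.33
After op 7 (move_left): buffer="upodpoupo" (len 9), cursors c4@0 c1@2 c2@5 c3@8, authorship .11.22.33
Authorship (.=original, N=cursor N): . 1 1 . 2 2 . 3 3
Index 4: author = 2

Answer: cursor 2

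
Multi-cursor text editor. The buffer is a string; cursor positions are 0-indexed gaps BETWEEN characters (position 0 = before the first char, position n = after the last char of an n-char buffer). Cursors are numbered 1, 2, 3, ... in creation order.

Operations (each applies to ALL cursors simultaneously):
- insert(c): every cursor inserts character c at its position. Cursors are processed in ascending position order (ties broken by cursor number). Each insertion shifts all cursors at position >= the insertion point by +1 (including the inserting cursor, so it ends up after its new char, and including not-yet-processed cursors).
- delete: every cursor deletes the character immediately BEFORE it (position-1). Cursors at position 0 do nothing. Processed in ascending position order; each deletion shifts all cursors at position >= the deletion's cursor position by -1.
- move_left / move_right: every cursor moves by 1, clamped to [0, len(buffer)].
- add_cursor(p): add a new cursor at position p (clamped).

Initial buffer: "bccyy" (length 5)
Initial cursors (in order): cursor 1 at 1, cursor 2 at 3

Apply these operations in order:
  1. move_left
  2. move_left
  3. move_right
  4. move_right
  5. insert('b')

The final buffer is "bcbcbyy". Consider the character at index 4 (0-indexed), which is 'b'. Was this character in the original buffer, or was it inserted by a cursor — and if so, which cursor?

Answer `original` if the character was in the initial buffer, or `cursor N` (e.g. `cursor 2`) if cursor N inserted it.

Answer: cursor 2

Derivation:
After op 1 (move_left): buffer="bccyy" (len 5), cursors c1@0 c2@2, authorship .....
After op 2 (move_left): buffer="bccyy" (len 5), cursors c1@0 c2@1, authorship .....
After op 3 (move_right): buffer="bccyy" (len 5), cursors c1@1 c2@2, authorship .....
After op 4 (move_right): buffer="bccyy" (len 5), cursors c1@2 c2@3, authorship .....
After op 5 (insert('b')): buffer="bcbcbyy" (len 7), cursors c1@3 c2@5, authorship ..1.2..
Authorship (.=original, N=cursor N): . . 1 . 2 . .
Index 4: author = 2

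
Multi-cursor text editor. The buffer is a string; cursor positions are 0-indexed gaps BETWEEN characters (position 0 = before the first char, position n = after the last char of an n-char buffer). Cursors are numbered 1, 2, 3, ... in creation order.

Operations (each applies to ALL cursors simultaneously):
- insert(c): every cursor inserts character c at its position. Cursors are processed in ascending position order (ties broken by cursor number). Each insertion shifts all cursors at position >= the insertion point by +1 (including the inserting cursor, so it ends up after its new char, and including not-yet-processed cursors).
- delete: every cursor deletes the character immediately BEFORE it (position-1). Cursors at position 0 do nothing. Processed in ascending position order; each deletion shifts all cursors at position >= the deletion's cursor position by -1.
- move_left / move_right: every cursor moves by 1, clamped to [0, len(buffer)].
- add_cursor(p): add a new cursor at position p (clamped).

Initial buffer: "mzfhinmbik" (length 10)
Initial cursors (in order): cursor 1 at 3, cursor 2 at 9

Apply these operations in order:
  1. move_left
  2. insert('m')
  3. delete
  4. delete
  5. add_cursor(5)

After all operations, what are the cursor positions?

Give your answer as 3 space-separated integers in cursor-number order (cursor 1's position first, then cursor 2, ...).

Answer: 1 6 5

Derivation:
After op 1 (move_left): buffer="mzfhinmbik" (len 10), cursors c1@2 c2@8, authorship ..........
After op 2 (insert('m')): buffer="mzmfhinmbmik" (len 12), cursors c1@3 c2@10, authorship ..1......2..
After op 3 (delete): buffer="mzfhinmbik" (len 10), cursors c1@2 c2@8, authorship ..........
After op 4 (delete): buffer="mfhinmik" (len 8), cursors c1@1 c2@6, authorship ........
After op 5 (add_cursor(5)): buffer="mfhinmik" (len 8), cursors c1@1 c3@5 c2@6, authorship ........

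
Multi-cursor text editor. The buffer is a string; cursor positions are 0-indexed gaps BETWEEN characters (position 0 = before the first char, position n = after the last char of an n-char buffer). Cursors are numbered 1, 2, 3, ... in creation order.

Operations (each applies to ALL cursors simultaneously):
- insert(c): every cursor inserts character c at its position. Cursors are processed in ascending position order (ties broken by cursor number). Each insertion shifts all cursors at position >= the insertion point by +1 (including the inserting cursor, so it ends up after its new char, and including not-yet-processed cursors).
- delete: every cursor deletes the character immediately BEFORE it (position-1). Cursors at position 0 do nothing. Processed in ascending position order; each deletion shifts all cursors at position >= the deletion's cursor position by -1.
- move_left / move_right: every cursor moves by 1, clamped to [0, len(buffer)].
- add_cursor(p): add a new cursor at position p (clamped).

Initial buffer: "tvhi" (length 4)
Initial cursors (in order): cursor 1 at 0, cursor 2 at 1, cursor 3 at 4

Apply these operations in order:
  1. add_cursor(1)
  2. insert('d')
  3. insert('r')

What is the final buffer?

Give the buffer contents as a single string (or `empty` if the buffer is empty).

Answer: drtddrrvhidr

Derivation:
After op 1 (add_cursor(1)): buffer="tvhi" (len 4), cursors c1@0 c2@1 c4@1 c3@4, authorship ....
After op 2 (insert('d')): buffer="dtddvhid" (len 8), cursors c1@1 c2@4 c4@4 c3@8, authorship 1.24...3
After op 3 (insert('r')): buffer="drtddrrvhidr" (len 12), cursors c1@2 c2@7 c4@7 c3@12, authorship 11.2424...33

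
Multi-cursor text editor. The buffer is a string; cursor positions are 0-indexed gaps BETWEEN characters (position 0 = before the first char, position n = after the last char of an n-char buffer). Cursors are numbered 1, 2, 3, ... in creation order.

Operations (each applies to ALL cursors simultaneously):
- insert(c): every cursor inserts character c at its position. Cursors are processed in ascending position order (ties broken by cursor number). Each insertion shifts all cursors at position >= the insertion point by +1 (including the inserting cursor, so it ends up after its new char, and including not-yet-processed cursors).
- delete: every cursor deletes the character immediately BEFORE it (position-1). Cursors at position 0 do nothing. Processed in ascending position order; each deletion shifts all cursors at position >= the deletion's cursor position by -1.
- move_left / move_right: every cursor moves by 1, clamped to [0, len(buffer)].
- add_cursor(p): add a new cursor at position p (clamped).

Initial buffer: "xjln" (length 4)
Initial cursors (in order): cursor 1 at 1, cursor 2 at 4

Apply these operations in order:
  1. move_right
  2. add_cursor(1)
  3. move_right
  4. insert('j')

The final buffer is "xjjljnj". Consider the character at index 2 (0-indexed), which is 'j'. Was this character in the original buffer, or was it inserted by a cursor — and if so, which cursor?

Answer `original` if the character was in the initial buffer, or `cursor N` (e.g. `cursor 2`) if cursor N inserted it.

After op 1 (move_right): buffer="xjln" (len 4), cursors c1@2 c2@4, authorship ....
After op 2 (add_cursor(1)): buffer="xjln" (len 4), cursors c3@1 c1@2 c2@4, authorship ....
After op 3 (move_right): buffer="xjln" (len 4), cursors c3@2 c1@3 c2@4, authorship ....
After op 4 (insert('j')): buffer="xjjljnj" (len 7), cursors c3@3 c1@5 c2@7, authorship ..3.1.2
Authorship (.=original, N=cursor N): . . 3 . 1 . 2
Index 2: author = 3

Answer: cursor 3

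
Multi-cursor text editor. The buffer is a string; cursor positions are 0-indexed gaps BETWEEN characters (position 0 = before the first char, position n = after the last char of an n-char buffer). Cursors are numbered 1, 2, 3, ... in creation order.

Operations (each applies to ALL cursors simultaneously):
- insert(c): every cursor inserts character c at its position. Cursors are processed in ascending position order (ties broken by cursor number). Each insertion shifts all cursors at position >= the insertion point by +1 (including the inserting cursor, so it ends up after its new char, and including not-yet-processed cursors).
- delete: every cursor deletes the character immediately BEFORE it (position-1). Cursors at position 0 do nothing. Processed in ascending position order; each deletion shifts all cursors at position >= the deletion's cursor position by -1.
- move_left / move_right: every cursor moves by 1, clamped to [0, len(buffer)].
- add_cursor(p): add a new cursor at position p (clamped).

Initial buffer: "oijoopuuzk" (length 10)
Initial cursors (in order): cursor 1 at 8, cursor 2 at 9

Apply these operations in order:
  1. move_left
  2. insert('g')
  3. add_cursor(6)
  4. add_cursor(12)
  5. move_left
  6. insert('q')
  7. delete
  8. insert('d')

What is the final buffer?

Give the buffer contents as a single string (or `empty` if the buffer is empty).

Answer: oijoodpudgudgzdk

Derivation:
After op 1 (move_left): buffer="oijoopuuzk" (len 10), cursors c1@7 c2@8, authorship ..........
After op 2 (insert('g')): buffer="oijoopugugzk" (len 12), cursors c1@8 c2@10, authorship .......1.2..
After op 3 (add_cursor(6)): buffer="oijoopugugzk" (len 12), cursors c3@6 c1@8 c2@10, authorship .......1.2..
After op 4 (add_cursor(12)): buffer="oijoopugugzk" (len 12), cursors c3@6 c1@8 c2@10 c4@12, authorship .......1.2..
After op 5 (move_left): buffer="oijoopugugzk" (len 12), cursors c3@5 c1@7 c2@9 c4@11, authorship .......1.2..
After op 6 (insert('q')): buffer="oijooqpuqguqgzqk" (len 16), cursors c3@6 c1@9 c2@12 c4@15, authorship .....3..11.22.4.
After op 7 (delete): buffer="oijoopugugzk" (len 12), cursors c3@5 c1@7 c2@9 c4@11, authorship .......1.2..
After op 8 (insert('d')): buffer="oijoodpudgudgzdk" (len 16), cursors c3@6 c1@9 c2@12 c4@15, authorship .....3..11.22.4.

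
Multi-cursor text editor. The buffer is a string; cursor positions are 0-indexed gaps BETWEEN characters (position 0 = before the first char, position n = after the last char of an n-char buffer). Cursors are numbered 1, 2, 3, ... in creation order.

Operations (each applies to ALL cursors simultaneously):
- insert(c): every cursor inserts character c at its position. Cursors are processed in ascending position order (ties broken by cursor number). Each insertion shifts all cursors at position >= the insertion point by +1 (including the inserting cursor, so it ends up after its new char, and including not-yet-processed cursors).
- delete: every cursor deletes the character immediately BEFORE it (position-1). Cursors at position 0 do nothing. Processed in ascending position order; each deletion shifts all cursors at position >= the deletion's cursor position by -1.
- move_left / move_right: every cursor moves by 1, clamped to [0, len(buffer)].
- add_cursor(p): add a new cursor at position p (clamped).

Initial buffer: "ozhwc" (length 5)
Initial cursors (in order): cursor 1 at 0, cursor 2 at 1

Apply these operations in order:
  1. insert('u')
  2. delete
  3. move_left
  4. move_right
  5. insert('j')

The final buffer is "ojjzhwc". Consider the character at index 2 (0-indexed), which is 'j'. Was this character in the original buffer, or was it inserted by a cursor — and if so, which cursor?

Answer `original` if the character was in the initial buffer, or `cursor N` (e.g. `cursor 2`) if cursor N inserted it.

After op 1 (insert('u')): buffer="uouzhwc" (len 7), cursors c1@1 c2@3, authorship 1.2....
After op 2 (delete): buffer="ozhwc" (len 5), cursors c1@0 c2@1, authorship .....
After op 3 (move_left): buffer="ozhwc" (len 5), cursors c1@0 c2@0, authorship .....
After op 4 (move_right): buffer="ozhwc" (len 5), cursors c1@1 c2@1, authorship .....
After op 5 (insert('j')): buffer="ojjzhwc" (len 7), cursors c1@3 c2@3, authorship .12....
Authorship (.=original, N=cursor N): . 1 2 . . . .
Index 2: author = 2

Answer: cursor 2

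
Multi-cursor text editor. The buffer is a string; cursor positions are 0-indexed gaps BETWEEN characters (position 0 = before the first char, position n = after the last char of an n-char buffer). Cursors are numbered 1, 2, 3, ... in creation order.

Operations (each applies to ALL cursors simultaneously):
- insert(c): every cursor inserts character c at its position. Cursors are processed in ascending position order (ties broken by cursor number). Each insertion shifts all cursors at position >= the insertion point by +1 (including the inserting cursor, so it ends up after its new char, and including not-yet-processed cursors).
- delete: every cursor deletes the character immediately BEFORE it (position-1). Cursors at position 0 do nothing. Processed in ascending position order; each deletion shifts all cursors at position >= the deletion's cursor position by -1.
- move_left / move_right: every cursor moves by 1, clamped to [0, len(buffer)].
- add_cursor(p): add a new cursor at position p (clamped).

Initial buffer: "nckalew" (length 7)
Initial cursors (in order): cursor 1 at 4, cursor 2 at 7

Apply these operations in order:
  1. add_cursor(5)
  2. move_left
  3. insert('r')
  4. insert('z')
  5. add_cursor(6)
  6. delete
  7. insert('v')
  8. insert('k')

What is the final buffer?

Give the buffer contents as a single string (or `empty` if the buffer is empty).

Answer: nckrvvkkrvklervkw

Derivation:
After op 1 (add_cursor(5)): buffer="nckalew" (len 7), cursors c1@4 c3@5 c2@7, authorship .......
After op 2 (move_left): buffer="nckalew" (len 7), cursors c1@3 c3@4 c2@6, authorship .......
After op 3 (insert('r')): buffer="nckrarlerw" (len 10), cursors c1@4 c3@6 c2@9, authorship ...1.3..2.
After op 4 (insert('z')): buffer="nckrzarzlerzw" (len 13), cursors c1@5 c3@8 c2@12, authorship ...11.33..22.
After op 5 (add_cursor(6)): buffer="nckrzarzlerzw" (len 13), cursors c1@5 c4@6 c3@8 c2@12, authorship ...11.33..22.
After op 6 (delete): buffer="nckrrlerw" (len 9), cursors c1@4 c4@4 c3@5 c2@8, authorship ...13..2.
After op 7 (insert('v')): buffer="nckrvvrvlervw" (len 13), cursors c1@6 c4@6 c3@8 c2@12, authorship ...11433..22.
After op 8 (insert('k')): buffer="nckrvvkkrvklervkw" (len 17), cursors c1@8 c4@8 c3@11 c2@16, authorship ...11414333..222.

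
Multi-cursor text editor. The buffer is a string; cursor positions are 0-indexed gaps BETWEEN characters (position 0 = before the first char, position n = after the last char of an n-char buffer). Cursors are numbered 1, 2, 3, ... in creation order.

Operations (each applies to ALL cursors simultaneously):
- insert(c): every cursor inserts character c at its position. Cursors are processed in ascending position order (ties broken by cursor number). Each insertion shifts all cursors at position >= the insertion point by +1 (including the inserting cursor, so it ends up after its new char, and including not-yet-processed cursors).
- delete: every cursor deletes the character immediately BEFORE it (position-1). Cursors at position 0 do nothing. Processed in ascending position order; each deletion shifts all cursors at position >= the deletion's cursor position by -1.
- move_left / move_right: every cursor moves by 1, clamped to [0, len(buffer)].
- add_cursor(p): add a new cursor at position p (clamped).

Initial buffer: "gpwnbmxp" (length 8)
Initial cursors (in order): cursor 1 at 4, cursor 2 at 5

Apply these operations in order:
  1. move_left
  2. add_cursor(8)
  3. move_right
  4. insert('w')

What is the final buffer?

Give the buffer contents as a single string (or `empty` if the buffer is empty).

Answer: gpwnwbwmxpw

Derivation:
After op 1 (move_left): buffer="gpwnbmxp" (len 8), cursors c1@3 c2@4, authorship ........
After op 2 (add_cursor(8)): buffer="gpwnbmxp" (len 8), cursors c1@3 c2@4 c3@8, authorship ........
After op 3 (move_right): buffer="gpwnbmxp" (len 8), cursors c1@4 c2@5 c3@8, authorship ........
After op 4 (insert('w')): buffer="gpwnwbwmxpw" (len 11), cursors c1@5 c2@7 c3@11, authorship ....1.2...3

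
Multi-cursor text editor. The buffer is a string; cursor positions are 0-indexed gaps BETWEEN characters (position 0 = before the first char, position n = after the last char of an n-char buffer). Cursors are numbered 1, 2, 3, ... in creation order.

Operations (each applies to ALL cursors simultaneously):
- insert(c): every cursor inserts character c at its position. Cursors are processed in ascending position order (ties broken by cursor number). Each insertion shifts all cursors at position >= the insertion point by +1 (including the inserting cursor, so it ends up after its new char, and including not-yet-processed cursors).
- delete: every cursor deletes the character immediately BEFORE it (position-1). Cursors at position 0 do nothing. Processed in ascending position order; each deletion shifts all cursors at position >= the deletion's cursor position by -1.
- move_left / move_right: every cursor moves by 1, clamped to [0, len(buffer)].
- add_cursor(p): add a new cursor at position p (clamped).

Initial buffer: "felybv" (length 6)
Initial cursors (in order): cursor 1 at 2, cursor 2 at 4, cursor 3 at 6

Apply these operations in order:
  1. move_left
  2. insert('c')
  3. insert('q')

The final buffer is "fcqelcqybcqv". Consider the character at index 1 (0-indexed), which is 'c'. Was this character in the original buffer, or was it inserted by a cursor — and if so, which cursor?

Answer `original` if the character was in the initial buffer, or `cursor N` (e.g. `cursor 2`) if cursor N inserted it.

Answer: cursor 1

Derivation:
After op 1 (move_left): buffer="felybv" (len 6), cursors c1@1 c2@3 c3@5, authorship ......
After op 2 (insert('c')): buffer="fcelcybcv" (len 9), cursors c1@2 c2@5 c3@8, authorship .1..2..3.
After op 3 (insert('q')): buffer="fcqelcqybcqv" (len 12), cursors c1@3 c2@7 c3@11, authorship .11..22..33.
Authorship (.=original, N=cursor N): . 1 1 . . 2 2 . . 3 3 .
Index 1: author = 1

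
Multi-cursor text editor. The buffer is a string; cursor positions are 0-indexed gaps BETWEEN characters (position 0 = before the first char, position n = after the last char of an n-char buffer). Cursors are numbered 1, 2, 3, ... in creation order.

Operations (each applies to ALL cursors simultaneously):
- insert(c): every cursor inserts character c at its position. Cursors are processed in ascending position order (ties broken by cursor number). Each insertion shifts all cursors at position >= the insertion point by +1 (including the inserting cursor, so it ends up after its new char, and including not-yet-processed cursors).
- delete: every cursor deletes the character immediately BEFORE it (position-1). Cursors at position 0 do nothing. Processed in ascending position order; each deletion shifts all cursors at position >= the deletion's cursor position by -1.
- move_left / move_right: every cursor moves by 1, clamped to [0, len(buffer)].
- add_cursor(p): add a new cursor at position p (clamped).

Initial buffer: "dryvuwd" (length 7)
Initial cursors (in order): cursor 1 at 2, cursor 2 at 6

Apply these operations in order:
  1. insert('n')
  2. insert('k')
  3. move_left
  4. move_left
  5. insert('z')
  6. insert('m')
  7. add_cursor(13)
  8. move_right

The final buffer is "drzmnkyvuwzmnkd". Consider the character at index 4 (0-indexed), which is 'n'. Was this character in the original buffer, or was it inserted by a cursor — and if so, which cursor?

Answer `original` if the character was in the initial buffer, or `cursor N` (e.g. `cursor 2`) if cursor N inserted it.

After op 1 (insert('n')): buffer="drnyvuwnd" (len 9), cursors c1@3 c2@8, authorship ..1....2.
After op 2 (insert('k')): buffer="drnkyvuwnkd" (len 11), cursors c1@4 c2@10, authorship ..11....22.
After op 3 (move_left): buffer="drnkyvuwnkd" (len 11), cursors c1@3 c2@9, authorship ..11....22.
After op 4 (move_left): buffer="drnkyvuwnkd" (len 11), cursors c1@2 c2@8, authorship ..11....22.
After op 5 (insert('z')): buffer="drznkyvuwznkd" (len 13), cursors c1@3 c2@10, authorship ..111....222.
After op 6 (insert('m')): buffer="drzmnkyvuwzmnkd" (len 15), cursors c1@4 c2@12, authorship ..1111....2222.
After op 7 (add_cursor(13)): buffer="drzmnkyvuwzmnkd" (len 15), cursors c1@4 c2@12 c3@13, authorship ..1111....2222.
After op 8 (move_right): buffer="drzmnkyvuwzmnkd" (len 15), cursors c1@5 c2@13 c3@14, authorship ..1111....2222.
Authorship (.=original, N=cursor N): . . 1 1 1 1 . . . . 2 2 2 2 .
Index 4: author = 1

Answer: cursor 1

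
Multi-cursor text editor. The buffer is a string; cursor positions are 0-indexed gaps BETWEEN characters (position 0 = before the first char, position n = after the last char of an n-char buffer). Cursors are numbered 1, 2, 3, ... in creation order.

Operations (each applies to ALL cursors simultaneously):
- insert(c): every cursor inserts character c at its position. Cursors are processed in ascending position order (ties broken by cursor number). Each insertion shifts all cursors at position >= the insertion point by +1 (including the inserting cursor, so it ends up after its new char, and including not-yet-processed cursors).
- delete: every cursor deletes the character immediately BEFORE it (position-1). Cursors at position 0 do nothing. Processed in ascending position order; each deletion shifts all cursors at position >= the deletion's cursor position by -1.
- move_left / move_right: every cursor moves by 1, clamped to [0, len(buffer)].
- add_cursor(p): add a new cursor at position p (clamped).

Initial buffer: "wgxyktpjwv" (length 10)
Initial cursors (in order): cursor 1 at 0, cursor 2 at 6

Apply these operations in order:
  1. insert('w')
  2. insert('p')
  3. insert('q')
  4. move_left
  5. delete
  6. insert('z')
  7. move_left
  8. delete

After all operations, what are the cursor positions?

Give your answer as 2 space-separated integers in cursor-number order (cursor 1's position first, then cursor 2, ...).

After op 1 (insert('w')): buffer="wwgxyktwpjwv" (len 12), cursors c1@1 c2@8, authorship 1......2....
After op 2 (insert('p')): buffer="wpwgxyktwppjwv" (len 14), cursors c1@2 c2@10, authorship 11......22....
After op 3 (insert('q')): buffer="wpqwgxyktwpqpjwv" (len 16), cursors c1@3 c2@12, authorship 111......222....
After op 4 (move_left): buffer="wpqwgxyktwpqpjwv" (len 16), cursors c1@2 c2@11, authorship 111......222....
After op 5 (delete): buffer="wqwgxyktwqpjwv" (len 14), cursors c1@1 c2@9, authorship 11......22....
After op 6 (insert('z')): buffer="wzqwgxyktwzqpjwv" (len 16), cursors c1@2 c2@11, authorship 111......222....
After op 7 (move_left): buffer="wzqwgxyktwzqpjwv" (len 16), cursors c1@1 c2@10, authorship 111......222....
After op 8 (delete): buffer="zqwgxyktzqpjwv" (len 14), cursors c1@0 c2@8, authorship 11......22....

Answer: 0 8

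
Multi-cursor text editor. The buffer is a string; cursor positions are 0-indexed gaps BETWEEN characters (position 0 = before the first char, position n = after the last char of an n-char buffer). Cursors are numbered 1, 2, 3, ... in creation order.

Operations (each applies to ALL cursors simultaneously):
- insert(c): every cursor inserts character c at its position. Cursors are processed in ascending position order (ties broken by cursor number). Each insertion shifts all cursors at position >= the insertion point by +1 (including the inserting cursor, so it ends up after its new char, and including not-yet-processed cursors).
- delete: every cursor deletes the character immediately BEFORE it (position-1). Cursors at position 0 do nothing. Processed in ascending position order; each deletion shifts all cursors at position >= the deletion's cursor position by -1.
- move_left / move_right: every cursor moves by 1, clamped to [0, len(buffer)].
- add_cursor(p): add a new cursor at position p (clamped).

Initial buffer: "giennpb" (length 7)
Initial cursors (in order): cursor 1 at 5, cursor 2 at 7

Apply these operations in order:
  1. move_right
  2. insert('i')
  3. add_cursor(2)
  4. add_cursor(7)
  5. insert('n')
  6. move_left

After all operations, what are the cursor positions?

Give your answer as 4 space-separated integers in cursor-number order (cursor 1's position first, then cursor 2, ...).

Answer: 9 12 2 9

Derivation:
After op 1 (move_right): buffer="giennpb" (len 7), cursors c1@6 c2@7, authorship .......
After op 2 (insert('i')): buffer="giennpibi" (len 9), cursors c1@7 c2@9, authorship ......1.2
After op 3 (add_cursor(2)): buffer="giennpibi" (len 9), cursors c3@2 c1@7 c2@9, authorship ......1.2
After op 4 (add_cursor(7)): buffer="giennpibi" (len 9), cursors c3@2 c1@7 c4@7 c2@9, authorship ......1.2
After op 5 (insert('n')): buffer="ginennpinnbin" (len 13), cursors c3@3 c1@10 c4@10 c2@13, authorship ..3....114.22
After op 6 (move_left): buffer="ginennpinnbin" (len 13), cursors c3@2 c1@9 c4@9 c2@12, authorship ..3....114.22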